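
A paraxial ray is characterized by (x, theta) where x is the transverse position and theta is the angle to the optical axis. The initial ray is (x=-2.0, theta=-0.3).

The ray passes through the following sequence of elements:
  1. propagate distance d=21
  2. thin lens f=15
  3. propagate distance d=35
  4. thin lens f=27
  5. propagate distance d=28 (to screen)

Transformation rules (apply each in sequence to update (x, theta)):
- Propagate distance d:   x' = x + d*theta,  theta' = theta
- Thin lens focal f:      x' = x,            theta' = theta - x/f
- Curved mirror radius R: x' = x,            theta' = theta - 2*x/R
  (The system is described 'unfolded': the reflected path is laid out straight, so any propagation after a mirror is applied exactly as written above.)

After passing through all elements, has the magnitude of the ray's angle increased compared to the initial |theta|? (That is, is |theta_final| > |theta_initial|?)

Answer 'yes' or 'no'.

Initial: x=-2.0000 theta=-0.3000
After 1 (propagate distance d=21): x=-8.3000 theta=-0.3000
After 2 (thin lens f=15): x=-8.3000 theta=19/75 (≈0.2533)
After 3 (propagate distance d=35): x=17/30 (≈0.5667) theta=19/75 (≈0.2533)
After 4 (thin lens f=27): x=17/30 (≈0.5667) theta=941/4050 (≈0.2323)
After 5 (propagate distance d=28 (to screen)): x=28643/4050 (≈7.0723) theta=941/4050 (≈0.2323)
|theta_initial|=0.3000 |theta_final|=941/4050 (≈0.2323) -> not increased

Answer: no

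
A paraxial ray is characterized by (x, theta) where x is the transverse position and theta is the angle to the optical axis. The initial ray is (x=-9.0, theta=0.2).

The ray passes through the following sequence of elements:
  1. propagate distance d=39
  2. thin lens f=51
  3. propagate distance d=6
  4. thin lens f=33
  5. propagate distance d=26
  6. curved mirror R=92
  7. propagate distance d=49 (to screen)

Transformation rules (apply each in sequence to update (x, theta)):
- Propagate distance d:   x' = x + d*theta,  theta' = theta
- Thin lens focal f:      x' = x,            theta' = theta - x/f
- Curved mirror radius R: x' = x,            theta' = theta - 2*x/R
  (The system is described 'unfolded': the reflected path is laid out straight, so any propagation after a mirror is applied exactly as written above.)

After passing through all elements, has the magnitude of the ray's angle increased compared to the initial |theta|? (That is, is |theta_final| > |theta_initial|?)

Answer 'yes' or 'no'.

Answer: no

Derivation:
Initial: x=-9.0000 theta=0.2000
After 1 (propagate distance d=39): x=-1.2000 theta=0.2000
After 2 (thin lens f=51): x=-1.2000 theta=19/85 (≈0.2235)
After 3 (propagate distance d=6): x=12/85 (≈0.1412) theta=19/85 (≈0.2235)
After 4 (thin lens f=33): x=12/85 (≈0.1412) theta=41/187 (≈0.2193)
After 5 (propagate distance d=26): x=5462/935 (≈5.8417) theta=41/187 (≈0.2193)
After 6 (curved mirror R=92): x=5462/935 (≈5.8417) theta=1984/21505 (≈0.0923)
After 7 (propagate distance d=49 (to screen)): x=222842/21505 (≈10.3623) theta=1984/21505 (≈0.0923)
|theta_initial|=0.2000 |theta_final|=1984/21505 (≈0.0923) -> not increased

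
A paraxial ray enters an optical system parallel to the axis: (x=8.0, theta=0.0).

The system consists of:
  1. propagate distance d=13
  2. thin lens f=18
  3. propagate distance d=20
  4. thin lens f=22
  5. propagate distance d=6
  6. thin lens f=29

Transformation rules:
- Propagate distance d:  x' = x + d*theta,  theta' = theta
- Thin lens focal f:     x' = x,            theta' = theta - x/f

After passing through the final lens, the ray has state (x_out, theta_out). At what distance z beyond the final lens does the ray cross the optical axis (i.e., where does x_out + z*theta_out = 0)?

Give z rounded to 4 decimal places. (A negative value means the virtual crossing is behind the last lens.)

Answer: -11.4327

Derivation:
Initial: x=8.0000 theta=0.0000
After 1 (propagate distance d=13): x=8.0000 theta=0.0000
After 2 (thin lens f=18): x=8.0000 theta=-4/9 (≈-0.4444)
After 3 (propagate distance d=20): x=-8/9 (≈-0.8889) theta=-4/9 (≈-0.4444)
After 4 (thin lens f=22): x=-8/9 (≈-0.8889) theta=-40/99 (≈-0.4040)
After 5 (propagate distance d=6): x=-328/99 (≈-3.3131) theta=-40/99 (≈-0.4040)
After 6 (thin lens f=29): x=-328/99 (≈-3.3131) theta=-832/2871 (≈-0.2898)
z_focus = -x_out/theta_out = -(-328/99)/(-832/2871) = -1189/104 ≈ -11.4327
Rounded to 4 decimal places: z = -11.4327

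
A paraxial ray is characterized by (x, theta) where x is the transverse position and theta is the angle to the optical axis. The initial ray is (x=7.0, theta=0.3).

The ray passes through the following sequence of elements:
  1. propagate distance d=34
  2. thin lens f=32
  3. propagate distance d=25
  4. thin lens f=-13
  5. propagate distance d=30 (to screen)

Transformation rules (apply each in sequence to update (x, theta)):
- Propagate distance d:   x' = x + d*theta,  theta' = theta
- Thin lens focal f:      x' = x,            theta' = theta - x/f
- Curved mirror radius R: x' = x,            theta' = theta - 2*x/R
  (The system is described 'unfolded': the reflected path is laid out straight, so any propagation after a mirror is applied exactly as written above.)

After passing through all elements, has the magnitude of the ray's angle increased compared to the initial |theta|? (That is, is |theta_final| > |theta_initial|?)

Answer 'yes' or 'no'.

Answer: yes

Derivation:
Initial: x=7.0000 theta=0.3000
After 1 (propagate distance d=34): x=17.2000 theta=0.3000
After 2 (thin lens f=32): x=17.2000 theta=-0.2375
After 3 (propagate distance d=25): x=11.2625 theta=-0.2375
After 4 (thin lens f=-13): x=11.2625 theta=327/520 (≈0.6288)
After 5 (propagate distance d=30 (to screen)): x=31333/1040 (≈30.1279) theta=327/520 (≈0.6288)
|theta_initial|=0.3000 |theta_final|=327/520 (≈0.6288) -> increased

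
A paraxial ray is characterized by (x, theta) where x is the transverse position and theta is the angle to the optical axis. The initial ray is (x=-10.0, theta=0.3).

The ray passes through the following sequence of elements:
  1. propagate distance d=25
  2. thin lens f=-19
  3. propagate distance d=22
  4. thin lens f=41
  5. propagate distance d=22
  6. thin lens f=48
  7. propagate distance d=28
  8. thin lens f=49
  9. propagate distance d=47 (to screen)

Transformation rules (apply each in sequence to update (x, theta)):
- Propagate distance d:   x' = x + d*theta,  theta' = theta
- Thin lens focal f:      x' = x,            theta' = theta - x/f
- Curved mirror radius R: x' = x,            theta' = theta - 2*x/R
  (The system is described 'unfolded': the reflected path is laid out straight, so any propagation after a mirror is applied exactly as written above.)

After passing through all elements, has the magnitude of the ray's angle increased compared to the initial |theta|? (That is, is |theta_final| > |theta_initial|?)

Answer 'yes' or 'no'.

Answer: no

Derivation:
Initial: x=-10.0000 theta=0.3000
After 1 (propagate distance d=25): x=-2.5000 theta=0.3000
After 2 (thin lens f=-19): x=-2.5000 theta=16/95 (≈0.1684)
After 3 (propagate distance d=22): x=229/190 (≈1.2053) theta=16/95 (≈0.1684)
After 4 (thin lens f=41): x=229/190 (≈1.2053) theta=57/410 (≈0.1390)
After 5 (propagate distance d=22): x=6643/1558 (≈4.2638) theta=57/410 (≈0.1390)
After 6 (thin lens f=48): x=6643/1558 (≈4.2638) theta=18769/373920 (≈0.0502)
After 7 (propagate distance d=28): x=529963/93480 (≈5.6693) theta=18769/373920 (≈0.0502)
After 8 (thin lens f=49): x=529963/93480 (≈5.6693) theta=-57151/872480 (≈-0.0655)
After 9 (propagate distance d=47 (to screen)): x=6780673/2617440 (≈2.5906) theta=-57151/872480 (≈-0.0655)
|theta_initial|=0.3000 |theta_final|=57151/872480 (≈0.0655) -> not increased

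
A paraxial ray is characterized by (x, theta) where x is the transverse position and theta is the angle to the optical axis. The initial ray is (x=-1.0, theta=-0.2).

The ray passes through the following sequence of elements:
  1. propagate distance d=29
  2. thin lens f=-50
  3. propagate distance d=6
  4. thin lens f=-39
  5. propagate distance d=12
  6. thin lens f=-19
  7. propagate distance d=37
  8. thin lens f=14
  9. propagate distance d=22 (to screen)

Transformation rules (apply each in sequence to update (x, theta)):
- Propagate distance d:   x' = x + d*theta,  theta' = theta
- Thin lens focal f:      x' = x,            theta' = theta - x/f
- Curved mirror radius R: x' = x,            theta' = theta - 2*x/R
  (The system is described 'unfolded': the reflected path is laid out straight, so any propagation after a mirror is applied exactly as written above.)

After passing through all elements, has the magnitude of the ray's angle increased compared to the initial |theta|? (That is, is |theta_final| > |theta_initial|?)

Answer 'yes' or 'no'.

Answer: yes

Derivation:
Initial: x=-1.0000 theta=-0.2000
After 1 (propagate distance d=29): x=-6.8000 theta=-0.2000
After 2 (thin lens f=-50): x=-6.8000 theta=-0.3360
After 3 (propagate distance d=6): x=-8.8160 theta=-0.3360
After 4 (thin lens f=-39): x=-8.8160 theta=-548/975 (≈-0.5621)
After 5 (propagate distance d=12): x=-25286/1625 (≈-15.5606) theta=-548/975 (≈-0.5621)
After 6 (thin lens f=-19): x=-25286/1625 (≈-15.5606) theta=-127918/92625 (≈-1.3810)
After 7 (propagate distance d=37): x=-6174268/92625 (≈-66.6588) theta=-127918/92625 (≈-1.3810)
After 8 (thin lens f=14): x=-6174268/92625 (≈-66.6588) theta=2191708/648375 (≈3.3803)
After 9 (propagate distance d=22 (to screen)): x=66636/8645 (≈7.7080) theta=2191708/648375 (≈3.3803)
|theta_initial|=0.2000 |theta_final|=2191708/648375 (≈3.3803) -> increased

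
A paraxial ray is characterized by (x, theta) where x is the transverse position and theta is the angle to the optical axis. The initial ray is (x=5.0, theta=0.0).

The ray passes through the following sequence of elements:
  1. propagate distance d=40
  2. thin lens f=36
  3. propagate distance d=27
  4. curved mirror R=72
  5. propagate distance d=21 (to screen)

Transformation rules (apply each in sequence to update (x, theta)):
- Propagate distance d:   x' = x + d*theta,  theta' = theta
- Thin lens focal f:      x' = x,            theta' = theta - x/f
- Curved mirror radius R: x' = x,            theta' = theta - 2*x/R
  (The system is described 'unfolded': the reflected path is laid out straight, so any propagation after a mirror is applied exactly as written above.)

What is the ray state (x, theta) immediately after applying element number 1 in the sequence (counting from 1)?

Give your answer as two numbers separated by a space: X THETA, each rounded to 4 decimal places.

Answer: 5.0000 0.0000

Derivation:
Initial: x=5.0000 theta=0.0000
After 1 (propagate distance d=40): x=5.0000 theta=0.0000
Rounded to 4 decimal places: x = 5.0000, theta = 0.0000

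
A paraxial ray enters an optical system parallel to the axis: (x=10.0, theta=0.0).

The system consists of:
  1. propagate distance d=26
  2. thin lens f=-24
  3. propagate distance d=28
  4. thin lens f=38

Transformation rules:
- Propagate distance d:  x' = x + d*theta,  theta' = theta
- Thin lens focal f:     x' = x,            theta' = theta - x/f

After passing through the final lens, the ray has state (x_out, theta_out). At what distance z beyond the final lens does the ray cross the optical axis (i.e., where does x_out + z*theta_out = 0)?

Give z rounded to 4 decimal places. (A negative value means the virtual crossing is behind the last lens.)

Answer: 141.1429

Derivation:
Initial: x=10.0000 theta=0.0000
After 1 (propagate distance d=26): x=10.0000 theta=0.0000
After 2 (thin lens f=-24): x=10.0000 theta=5/12 (≈0.4167)
After 3 (propagate distance d=28): x=65/3 (≈21.6667) theta=5/12 (≈0.4167)
After 4 (thin lens f=38): x=65/3 (≈21.6667) theta=-35/228 (≈-0.1535)
z_focus = -x_out/theta_out = -(65/3)/(-35/228) = 988/7 ≈ 141.1429
Rounded to 4 decimal places: z = 141.1429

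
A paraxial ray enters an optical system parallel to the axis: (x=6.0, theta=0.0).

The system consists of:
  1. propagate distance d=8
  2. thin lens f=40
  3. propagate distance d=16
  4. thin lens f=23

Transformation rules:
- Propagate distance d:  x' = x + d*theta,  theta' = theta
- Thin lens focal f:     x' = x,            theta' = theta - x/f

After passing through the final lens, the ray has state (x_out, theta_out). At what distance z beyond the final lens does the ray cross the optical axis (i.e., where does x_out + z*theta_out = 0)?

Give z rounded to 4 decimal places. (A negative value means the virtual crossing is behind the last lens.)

Answer: 11.7447

Derivation:
Initial: x=6.0000 theta=0.0000
After 1 (propagate distance d=8): x=6.0000 theta=0.0000
After 2 (thin lens f=40): x=6.0000 theta=-0.1500
After 3 (propagate distance d=16): x=3.6000 theta=-0.1500
After 4 (thin lens f=23): x=3.6000 theta=-141/460 (≈-0.3065)
z_focus = -x_out/theta_out = -(3.6000)/(-141/460) = 552/47 ≈ 11.7447
Rounded to 4 decimal places: z = 11.7447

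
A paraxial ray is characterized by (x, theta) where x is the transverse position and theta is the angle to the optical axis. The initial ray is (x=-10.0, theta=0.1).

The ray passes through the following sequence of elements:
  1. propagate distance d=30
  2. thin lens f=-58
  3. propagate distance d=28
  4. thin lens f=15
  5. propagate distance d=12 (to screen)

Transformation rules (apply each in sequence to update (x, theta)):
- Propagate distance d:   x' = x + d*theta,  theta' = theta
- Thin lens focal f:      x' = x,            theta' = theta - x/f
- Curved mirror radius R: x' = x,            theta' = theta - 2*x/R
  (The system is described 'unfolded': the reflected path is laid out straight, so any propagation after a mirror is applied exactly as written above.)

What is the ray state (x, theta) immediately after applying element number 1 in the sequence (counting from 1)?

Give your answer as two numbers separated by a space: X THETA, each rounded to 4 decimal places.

Answer: -7.0000 0.1000

Derivation:
Initial: x=-10.0000 theta=0.1000
After 1 (propagate distance d=30): x=-7.0000 theta=0.1000
Rounded to 4 decimal places: x = -7.0000, theta = 0.1000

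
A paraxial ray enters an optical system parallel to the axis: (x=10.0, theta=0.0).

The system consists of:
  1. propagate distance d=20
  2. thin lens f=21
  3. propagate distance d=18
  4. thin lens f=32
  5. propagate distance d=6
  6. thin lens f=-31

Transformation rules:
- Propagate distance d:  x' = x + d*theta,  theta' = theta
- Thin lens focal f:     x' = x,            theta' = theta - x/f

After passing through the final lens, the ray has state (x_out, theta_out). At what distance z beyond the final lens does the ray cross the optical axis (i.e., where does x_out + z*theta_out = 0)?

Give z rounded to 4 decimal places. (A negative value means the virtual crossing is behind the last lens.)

Initial: x=10.0000 theta=0.0000
After 1 (propagate distance d=20): x=10.0000 theta=0.0000
After 2 (thin lens f=21): x=10.0000 theta=-10/21 (≈-0.4762)
After 3 (propagate distance d=18): x=10/7 (≈1.4286) theta=-10/21 (≈-0.4762)
After 4 (thin lens f=32): x=10/7 (≈1.4286) theta=-25/48 (≈-0.5208)
After 5 (propagate distance d=6): x=-95/56 (≈-1.6964) theta=-25/48 (≈-0.5208)
After 6 (thin lens f=-31): x=-95/56 (≈-1.6964) theta=-5995/10416 (≈-0.5756)
z_focus = -x_out/theta_out = -(-95/56)/(-5995/10416) = -3534/1199 ≈ -2.9475
Rounded to 4 decimal places: z = -2.9475

Answer: -2.9475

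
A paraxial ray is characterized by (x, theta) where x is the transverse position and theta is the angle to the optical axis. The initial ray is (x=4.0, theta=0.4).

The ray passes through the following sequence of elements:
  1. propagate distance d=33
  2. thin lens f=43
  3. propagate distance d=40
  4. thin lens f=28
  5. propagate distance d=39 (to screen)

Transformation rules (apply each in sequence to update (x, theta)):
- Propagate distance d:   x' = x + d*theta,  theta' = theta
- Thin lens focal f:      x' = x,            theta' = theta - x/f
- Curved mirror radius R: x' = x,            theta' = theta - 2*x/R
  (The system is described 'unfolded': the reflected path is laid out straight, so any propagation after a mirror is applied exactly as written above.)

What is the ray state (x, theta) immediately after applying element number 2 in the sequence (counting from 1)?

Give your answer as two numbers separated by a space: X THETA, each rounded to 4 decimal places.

Answer: 17.2000 0.0000

Derivation:
Initial: x=4.0000 theta=0.4000
After 1 (propagate distance d=33): x=17.2000 theta=0.4000
After 2 (thin lens f=43): x=17.2000 theta=0.0000
Rounded to 4 decimal places: x = 17.2000, theta = 0.0000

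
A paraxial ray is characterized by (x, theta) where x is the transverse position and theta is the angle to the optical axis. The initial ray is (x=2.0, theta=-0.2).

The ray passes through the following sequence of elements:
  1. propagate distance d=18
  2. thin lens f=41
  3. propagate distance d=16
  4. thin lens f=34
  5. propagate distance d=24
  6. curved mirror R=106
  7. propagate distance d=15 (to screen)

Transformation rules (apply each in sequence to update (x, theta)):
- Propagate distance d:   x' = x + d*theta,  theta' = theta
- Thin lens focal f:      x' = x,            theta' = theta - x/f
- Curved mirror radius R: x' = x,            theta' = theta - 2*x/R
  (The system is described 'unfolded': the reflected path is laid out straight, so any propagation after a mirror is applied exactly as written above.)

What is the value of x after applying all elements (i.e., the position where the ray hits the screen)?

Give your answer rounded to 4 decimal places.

Answer: -4.2230

Derivation:
Initial: x=2.0000 theta=-0.2000
After 1 (propagate distance d=18): x=-1.6000 theta=-0.2000
After 2 (thin lens f=41): x=-1.6000 theta=-33/205 (≈-0.1610)
After 3 (propagate distance d=16): x=-856/205 (≈-4.1756) theta=-33/205 (≈-0.1610)
After 4 (thin lens f=34): x=-856/205 (≈-4.1756) theta=-133/3485 (≈-0.0382)
After 5 (propagate distance d=24): x=-17744/3485 (≈-5.0915) theta=-133/3485 (≈-0.0382)
After 6 (curved mirror R=106): x=-17744/3485 (≈-5.0915) theta=2139/36941 (≈0.0579)
After 7 (propagate distance d=15 (to screen)): x=-780007/184705 (≈-4.2230) theta=2139/36941 (≈0.0579)
Rounded to 4 decimal places: x = -4.2230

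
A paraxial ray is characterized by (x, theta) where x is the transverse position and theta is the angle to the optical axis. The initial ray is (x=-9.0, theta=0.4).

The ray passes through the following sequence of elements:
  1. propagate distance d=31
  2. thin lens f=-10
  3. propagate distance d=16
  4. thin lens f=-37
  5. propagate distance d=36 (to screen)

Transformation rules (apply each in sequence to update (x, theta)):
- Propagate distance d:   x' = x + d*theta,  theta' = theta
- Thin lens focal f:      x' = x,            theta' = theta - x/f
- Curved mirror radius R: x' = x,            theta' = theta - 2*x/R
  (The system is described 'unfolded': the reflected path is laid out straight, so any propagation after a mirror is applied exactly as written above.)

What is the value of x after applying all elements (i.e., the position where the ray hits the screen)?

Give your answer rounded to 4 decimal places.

Answer: 56.7081

Derivation:
Initial: x=-9.0000 theta=0.4000
After 1 (propagate distance d=31): x=3.4000 theta=0.4000
After 2 (thin lens f=-10): x=3.4000 theta=0.7400
After 3 (propagate distance d=16): x=15.2400 theta=0.7400
After 4 (thin lens f=-37): x=15.2400 theta=2131/1850 (≈1.1519)
After 5 (propagate distance d=36 (to screen)): x=10491/185 (≈56.7081) theta=2131/1850 (≈1.1519)
Rounded to 4 decimal places: x = 56.7081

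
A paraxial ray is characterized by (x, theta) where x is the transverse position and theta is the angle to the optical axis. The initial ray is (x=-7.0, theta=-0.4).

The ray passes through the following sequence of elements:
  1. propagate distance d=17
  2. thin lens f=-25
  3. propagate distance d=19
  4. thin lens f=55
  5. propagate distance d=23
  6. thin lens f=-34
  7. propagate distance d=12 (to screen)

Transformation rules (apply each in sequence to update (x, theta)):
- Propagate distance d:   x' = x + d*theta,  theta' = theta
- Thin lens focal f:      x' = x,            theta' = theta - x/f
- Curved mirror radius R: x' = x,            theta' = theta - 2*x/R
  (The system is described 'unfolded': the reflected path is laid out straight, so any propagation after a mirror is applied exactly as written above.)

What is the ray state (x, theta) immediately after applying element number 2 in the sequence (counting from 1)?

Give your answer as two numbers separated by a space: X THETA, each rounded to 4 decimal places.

Answer: -13.8000 -0.9520

Derivation:
Initial: x=-7.0000 theta=-0.4000
After 1 (propagate distance d=17): x=-13.8000 theta=-0.4000
After 2 (thin lens f=-25): x=-13.8000 theta=-0.9520
Rounded to 4 decimal places: x = -13.8000, theta = -0.9520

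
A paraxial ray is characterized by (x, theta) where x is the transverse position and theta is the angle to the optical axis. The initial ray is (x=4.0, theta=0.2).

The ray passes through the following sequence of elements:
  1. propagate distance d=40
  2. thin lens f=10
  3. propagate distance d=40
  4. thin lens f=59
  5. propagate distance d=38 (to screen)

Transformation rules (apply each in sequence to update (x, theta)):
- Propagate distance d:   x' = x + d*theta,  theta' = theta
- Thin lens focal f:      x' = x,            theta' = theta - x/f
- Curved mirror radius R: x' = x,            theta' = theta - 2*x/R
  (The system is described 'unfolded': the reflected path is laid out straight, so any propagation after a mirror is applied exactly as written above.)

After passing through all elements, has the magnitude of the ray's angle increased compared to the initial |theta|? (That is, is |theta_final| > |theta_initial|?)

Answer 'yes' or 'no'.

Initial: x=4.0000 theta=0.2000
After 1 (propagate distance d=40): x=12.0000 theta=0.2000
After 2 (thin lens f=10): x=12.0000 theta=-1.0000
After 3 (propagate distance d=40): x=-28.0000 theta=-1.0000
After 4 (thin lens f=59): x=-28.0000 theta=-31/59 (≈-0.5254)
After 5 (propagate distance d=38 (to screen)): x=-2830/59 (≈-47.9661) theta=-31/59 (≈-0.5254)
|theta_initial|=0.2000 |theta_final|=31/59 (≈0.5254) -> increased

Answer: yes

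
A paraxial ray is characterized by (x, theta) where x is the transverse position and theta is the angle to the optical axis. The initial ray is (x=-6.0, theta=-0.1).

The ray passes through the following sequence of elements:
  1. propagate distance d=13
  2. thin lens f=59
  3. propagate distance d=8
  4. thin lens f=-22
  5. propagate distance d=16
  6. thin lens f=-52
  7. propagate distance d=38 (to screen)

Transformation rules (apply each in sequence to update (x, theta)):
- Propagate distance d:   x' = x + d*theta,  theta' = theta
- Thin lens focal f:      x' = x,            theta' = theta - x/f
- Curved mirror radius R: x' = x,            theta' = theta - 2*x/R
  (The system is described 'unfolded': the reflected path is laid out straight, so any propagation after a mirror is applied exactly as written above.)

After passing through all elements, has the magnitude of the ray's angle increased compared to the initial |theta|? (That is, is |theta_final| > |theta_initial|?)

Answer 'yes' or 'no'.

Initial: x=-6.0000 theta=-0.1000
After 1 (propagate distance d=13): x=-7.3000 theta=-0.1000
After 2 (thin lens f=59): x=-7.3000 theta=7/295 (≈0.0237)
After 3 (propagate distance d=8): x=-839/118 (≈-7.1102) theta=7/295 (≈0.0237)
After 4 (thin lens f=-22): x=-839/118 (≈-7.1102) theta=-3887/12980 (≈-0.2995)
After 5 (propagate distance d=16): x=-77241/6490 (≈-11.9015) theta=-3887/12980 (≈-0.2995)
After 6 (thin lens f=-52): x=-77241/6490 (≈-11.9015) theta=-178303/337480 (≈-0.5283)
After 7 (propagate distance d=38 (to screen)): x=-5396023/168740 (≈-31.9783) theta=-178303/337480 (≈-0.5283)
|theta_initial|=0.1000 |theta_final|=178303/337480 (≈0.5283) -> increased

Answer: yes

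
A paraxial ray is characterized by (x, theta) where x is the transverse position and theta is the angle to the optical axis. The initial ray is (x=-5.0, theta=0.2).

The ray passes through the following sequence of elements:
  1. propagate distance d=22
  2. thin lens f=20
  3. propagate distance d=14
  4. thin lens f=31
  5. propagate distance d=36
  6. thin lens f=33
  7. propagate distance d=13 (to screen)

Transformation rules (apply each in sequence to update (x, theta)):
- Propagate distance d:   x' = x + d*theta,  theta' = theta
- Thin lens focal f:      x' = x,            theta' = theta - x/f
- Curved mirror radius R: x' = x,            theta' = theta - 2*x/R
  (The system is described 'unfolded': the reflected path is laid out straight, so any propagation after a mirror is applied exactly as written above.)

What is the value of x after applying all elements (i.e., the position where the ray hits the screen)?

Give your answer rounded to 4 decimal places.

Answer: 6.6534

Derivation:
Initial: x=-5.0000 theta=0.2000
After 1 (propagate distance d=22): x=-0.6000 theta=0.2000
After 2 (thin lens f=20): x=-0.6000 theta=0.2300
After 3 (propagate distance d=14): x=2.6200 theta=0.2300
After 4 (thin lens f=31): x=2.6200 theta=451/3100 (≈0.1455)
After 5 (propagate distance d=36): x=12179/1550 (≈7.8574) theta=451/3100 (≈0.1455)
After 6 (thin lens f=33): x=12179/1550 (≈7.8574) theta=-379/4092 (≈-0.0926)
After 7 (propagate distance d=13 (to screen)): x=680639/102300 (≈6.6534) theta=-379/4092 (≈-0.0926)
Rounded to 4 decimal places: x = 6.6534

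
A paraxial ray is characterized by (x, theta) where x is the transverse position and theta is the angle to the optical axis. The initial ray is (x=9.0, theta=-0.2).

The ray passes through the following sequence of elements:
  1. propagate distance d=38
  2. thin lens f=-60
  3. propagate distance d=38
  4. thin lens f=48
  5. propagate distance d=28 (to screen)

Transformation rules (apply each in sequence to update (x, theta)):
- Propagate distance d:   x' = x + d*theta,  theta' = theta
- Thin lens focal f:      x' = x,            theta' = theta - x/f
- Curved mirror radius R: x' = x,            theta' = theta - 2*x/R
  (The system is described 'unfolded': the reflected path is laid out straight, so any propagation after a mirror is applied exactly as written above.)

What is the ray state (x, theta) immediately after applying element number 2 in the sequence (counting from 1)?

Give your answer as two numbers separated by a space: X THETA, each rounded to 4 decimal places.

Answer: 1.4000 -0.1767

Derivation:
Initial: x=9.0000 theta=-0.2000
After 1 (propagate distance d=38): x=1.4000 theta=-0.2000
After 2 (thin lens f=-60): x=1.4000 theta=-53/300 (≈-0.1767)
Rounded to 4 decimal places: x = 1.4000, theta = -0.1767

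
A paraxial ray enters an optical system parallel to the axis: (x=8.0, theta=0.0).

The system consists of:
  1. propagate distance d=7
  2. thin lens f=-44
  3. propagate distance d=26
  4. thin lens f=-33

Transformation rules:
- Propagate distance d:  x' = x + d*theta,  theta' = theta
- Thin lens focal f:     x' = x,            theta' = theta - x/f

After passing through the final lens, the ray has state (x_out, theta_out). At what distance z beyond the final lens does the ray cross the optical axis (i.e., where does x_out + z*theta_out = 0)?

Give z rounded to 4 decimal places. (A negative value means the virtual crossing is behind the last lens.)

Answer: -22.4272

Derivation:
Initial: x=8.0000 theta=0.0000
After 1 (propagate distance d=7): x=8.0000 theta=0.0000
After 2 (thin lens f=-44): x=8.0000 theta=2/11 (≈0.1818)
After 3 (propagate distance d=26): x=140/11 (≈12.7273) theta=2/11 (≈0.1818)
After 4 (thin lens f=-33): x=140/11 (≈12.7273) theta=206/363 (≈0.5675)
z_focus = -x_out/theta_out = -(140/11)/(206/363) = -2310/103 ≈ -22.4272
Rounded to 4 decimal places: z = -22.4272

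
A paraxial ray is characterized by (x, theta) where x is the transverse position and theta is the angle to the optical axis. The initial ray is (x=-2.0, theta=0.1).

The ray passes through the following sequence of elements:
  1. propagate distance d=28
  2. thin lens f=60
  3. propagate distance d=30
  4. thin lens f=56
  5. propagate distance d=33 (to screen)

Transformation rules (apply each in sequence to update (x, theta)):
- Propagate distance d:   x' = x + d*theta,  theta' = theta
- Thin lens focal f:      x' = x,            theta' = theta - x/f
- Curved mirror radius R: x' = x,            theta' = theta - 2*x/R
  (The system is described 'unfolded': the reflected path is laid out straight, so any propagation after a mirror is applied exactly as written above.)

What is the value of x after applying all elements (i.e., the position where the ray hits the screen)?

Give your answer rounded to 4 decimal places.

Answer: 4.2564

Derivation:
Initial: x=-2.0000 theta=0.1000
After 1 (propagate distance d=28): x=0.8000 theta=0.1000
After 2 (thin lens f=60): x=0.8000 theta=13/150 (≈0.0867)
After 3 (propagate distance d=30): x=3.4000 theta=13/150 (≈0.0867)
After 4 (thin lens f=56): x=3.4000 theta=109/4200 (≈0.0260)
After 5 (propagate distance d=33 (to screen)): x=5959/1400 (≈4.2564) theta=109/4200 (≈0.0260)
Rounded to 4 decimal places: x = 4.2564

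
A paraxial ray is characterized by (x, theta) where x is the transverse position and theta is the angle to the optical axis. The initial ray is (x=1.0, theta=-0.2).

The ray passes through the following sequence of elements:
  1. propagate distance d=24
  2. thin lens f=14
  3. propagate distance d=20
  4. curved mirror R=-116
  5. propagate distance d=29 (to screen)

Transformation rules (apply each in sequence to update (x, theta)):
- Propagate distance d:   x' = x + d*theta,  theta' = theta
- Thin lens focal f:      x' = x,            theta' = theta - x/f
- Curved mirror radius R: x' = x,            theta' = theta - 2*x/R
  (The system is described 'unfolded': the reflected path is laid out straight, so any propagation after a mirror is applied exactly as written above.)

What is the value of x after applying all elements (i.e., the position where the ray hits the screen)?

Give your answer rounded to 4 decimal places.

Answer: -1.4857

Derivation:
Initial: x=1.0000 theta=-0.2000
After 1 (propagate distance d=24): x=-3.8000 theta=-0.2000
After 2 (thin lens f=14): x=-3.8000 theta=1/14 (≈0.0714)
After 3 (propagate distance d=20): x=-83/35 (≈-2.3714) theta=1/14 (≈0.0714)
After 4 (curved mirror R=-116): x=-83/35 (≈-2.3714) theta=31/1015 (≈0.0305)
After 5 (propagate distance d=29 (to screen)): x=-52/35 (≈-1.4857) theta=31/1015 (≈0.0305)
Rounded to 4 decimal places: x = -1.4857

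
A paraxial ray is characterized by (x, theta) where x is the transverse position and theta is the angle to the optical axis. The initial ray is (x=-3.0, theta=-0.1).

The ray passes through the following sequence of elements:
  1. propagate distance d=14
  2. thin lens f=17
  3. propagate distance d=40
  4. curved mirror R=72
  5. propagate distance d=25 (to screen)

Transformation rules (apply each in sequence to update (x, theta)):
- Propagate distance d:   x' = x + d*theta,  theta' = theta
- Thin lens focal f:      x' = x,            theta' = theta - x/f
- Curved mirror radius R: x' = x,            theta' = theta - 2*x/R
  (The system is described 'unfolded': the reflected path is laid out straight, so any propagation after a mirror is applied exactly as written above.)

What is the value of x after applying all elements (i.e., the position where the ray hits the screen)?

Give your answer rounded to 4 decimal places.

Initial: x=-3.0000 theta=-0.1000
After 1 (propagate distance d=14): x=-4.4000 theta=-0.1000
After 2 (thin lens f=17): x=-4.4000 theta=27/170 (≈0.1588)
After 3 (propagate distance d=40): x=166/85 (≈1.9529) theta=27/170 (≈0.1588)
After 4 (curved mirror R=72): x=166/85 (≈1.9529) theta=16/153 (≈0.1046)
After 5 (propagate distance d=25 (to screen)): x=3494/765 (≈4.5673) theta=16/153 (≈0.1046)
Rounded to 4 decimal places: x = 4.5673

Answer: 4.5673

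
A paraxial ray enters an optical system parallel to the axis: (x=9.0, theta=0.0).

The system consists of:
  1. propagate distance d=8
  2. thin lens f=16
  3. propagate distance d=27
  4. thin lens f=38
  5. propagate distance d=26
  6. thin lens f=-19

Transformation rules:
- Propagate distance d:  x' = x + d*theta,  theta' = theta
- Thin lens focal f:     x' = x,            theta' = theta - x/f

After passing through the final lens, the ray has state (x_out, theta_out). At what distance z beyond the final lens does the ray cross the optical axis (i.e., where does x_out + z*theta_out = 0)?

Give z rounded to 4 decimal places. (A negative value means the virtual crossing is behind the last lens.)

Initial: x=9.0000 theta=0.0000
After 1 (propagate distance d=8): x=9.0000 theta=0.0000
After 2 (thin lens f=16): x=9.0000 theta=-0.5625
After 3 (propagate distance d=27): x=-6.1875 theta=-0.5625
After 4 (thin lens f=38): x=-6.1875 theta=-243/608 (≈-0.3997)
After 5 (propagate distance d=26): x=-315/19 (≈-16.5789) theta=-243/608 (≈-0.3997)
After 6 (thin lens f=-19): x=-315/19 (≈-16.5789) theta=-14697/11552 (≈-1.2722)
z_focus = -x_out/theta_out = -(-315/19)/(-14697/11552) = -21280/1633 ≈ -13.0312
Rounded to 4 decimal places: z = -13.0312

Answer: -13.0312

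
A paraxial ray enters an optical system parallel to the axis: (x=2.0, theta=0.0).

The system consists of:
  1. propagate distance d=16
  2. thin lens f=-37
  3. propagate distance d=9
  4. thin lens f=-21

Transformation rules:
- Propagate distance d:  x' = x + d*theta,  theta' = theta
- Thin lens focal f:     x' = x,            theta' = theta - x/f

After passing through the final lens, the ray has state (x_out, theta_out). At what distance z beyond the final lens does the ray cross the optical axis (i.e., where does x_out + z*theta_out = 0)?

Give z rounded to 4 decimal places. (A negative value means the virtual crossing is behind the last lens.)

Answer: -14.4179

Derivation:
Initial: x=2.0000 theta=0.0000
After 1 (propagate distance d=16): x=2.0000 theta=0.0000
After 2 (thin lens f=-37): x=2.0000 theta=2/37 (≈0.0541)
After 3 (propagate distance d=9): x=92/37 (≈2.4865) theta=2/37 (≈0.0541)
After 4 (thin lens f=-21): x=92/37 (≈2.4865) theta=134/777 (≈0.1725)
z_focus = -x_out/theta_out = -(92/37)/(134/777) = -966/67 ≈ -14.4179
Rounded to 4 decimal places: z = -14.4179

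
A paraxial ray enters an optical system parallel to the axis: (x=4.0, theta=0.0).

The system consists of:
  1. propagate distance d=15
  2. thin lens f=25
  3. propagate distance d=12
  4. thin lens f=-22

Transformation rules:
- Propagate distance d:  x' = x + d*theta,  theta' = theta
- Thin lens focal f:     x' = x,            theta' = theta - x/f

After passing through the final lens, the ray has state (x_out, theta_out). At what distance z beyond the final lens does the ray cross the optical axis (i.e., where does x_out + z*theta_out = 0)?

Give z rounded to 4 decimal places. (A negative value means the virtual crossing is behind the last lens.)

Initial: x=4.0000 theta=0.0000
After 1 (propagate distance d=15): x=4.0000 theta=0.0000
After 2 (thin lens f=25): x=4.0000 theta=-0.1600
After 3 (propagate distance d=12): x=2.0800 theta=-0.1600
After 4 (thin lens f=-22): x=2.0800 theta=-18/275 (≈-0.0655)
z_focus = -x_out/theta_out = -(2.0800)/(-18/275) = 286/9 ≈ 31.7778
Rounded to 4 decimal places: z = 31.7778

Answer: 31.7778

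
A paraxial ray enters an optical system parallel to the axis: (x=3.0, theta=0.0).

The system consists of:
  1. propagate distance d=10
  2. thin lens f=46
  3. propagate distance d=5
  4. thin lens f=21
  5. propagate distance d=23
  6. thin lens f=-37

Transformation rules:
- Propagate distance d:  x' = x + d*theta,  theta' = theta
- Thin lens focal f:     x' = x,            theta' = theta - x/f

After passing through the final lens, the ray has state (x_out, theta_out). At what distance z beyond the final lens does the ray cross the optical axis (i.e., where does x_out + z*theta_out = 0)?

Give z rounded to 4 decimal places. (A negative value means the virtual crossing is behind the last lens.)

Initial: x=3.0000 theta=0.0000
After 1 (propagate distance d=10): x=3.0000 theta=0.0000
After 2 (thin lens f=46): x=3.0000 theta=-3/46 (≈-0.0652)
After 3 (propagate distance d=5): x=123/46 (≈2.6739) theta=-3/46 (≈-0.0652)
After 4 (thin lens f=21): x=123/46 (≈2.6739) theta=-31/161 (≈-0.1925)
After 5 (propagate distance d=23): x=-565/322 (≈-1.7547) theta=-31/161 (≈-0.1925)
After 6 (thin lens f=-37): x=-565/322 (≈-1.7547) theta=-2859/11914 (≈-0.2400)
z_focus = -x_out/theta_out = -(-565/322)/(-2859/11914) = -20905/2859 ≈ -7.3120
Rounded to 4 decimal places: z = -7.3120

Answer: -7.3120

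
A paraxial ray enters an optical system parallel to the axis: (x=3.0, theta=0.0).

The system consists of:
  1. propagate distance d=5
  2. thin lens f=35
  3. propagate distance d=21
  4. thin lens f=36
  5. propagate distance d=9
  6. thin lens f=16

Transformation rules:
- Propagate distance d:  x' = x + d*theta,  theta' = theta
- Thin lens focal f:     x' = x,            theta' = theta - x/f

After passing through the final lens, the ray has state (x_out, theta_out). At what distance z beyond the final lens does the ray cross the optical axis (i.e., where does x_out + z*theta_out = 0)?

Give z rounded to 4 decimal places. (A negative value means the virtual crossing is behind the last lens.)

Answer: 1.0117

Derivation:
Initial: x=3.0000 theta=0.0000
After 1 (propagate distance d=5): x=3.0000 theta=0.0000
After 2 (thin lens f=35): x=3.0000 theta=-3/35 (≈-0.0857)
After 3 (propagate distance d=21): x=1.2000 theta=-3/35 (≈-0.0857)
After 4 (thin lens f=36): x=1.2000 theta=-5/42 (≈-0.1190)
After 5 (propagate distance d=9): x=9/70 (≈0.1286) theta=-5/42 (≈-0.1190)
After 6 (thin lens f=16): x=9/70 (≈0.1286) theta=-61/480 (≈-0.1271)
z_focus = -x_out/theta_out = -(9/70)/(-61/480) = 432/427 ≈ 1.0117
Rounded to 4 decimal places: z = 1.0117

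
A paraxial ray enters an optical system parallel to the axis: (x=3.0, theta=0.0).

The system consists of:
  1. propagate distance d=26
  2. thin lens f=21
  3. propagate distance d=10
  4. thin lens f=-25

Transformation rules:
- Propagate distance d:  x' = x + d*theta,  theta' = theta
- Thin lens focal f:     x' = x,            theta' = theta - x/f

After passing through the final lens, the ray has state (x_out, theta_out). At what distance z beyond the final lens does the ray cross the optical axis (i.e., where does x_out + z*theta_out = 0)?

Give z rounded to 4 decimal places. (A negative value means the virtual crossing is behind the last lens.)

Answer: 19.6429

Derivation:
Initial: x=3.0000 theta=0.0000
After 1 (propagate distance d=26): x=3.0000 theta=0.0000
After 2 (thin lens f=21): x=3.0000 theta=-1/7 (≈-0.1429)
After 3 (propagate distance d=10): x=11/7 (≈1.5714) theta=-1/7 (≈-0.1429)
After 4 (thin lens f=-25): x=11/7 (≈1.5714) theta=-0.0800
z_focus = -x_out/theta_out = -(11/7)/(-0.0800) = 275/14 ≈ 19.6429
Rounded to 4 decimal places: z = 19.6429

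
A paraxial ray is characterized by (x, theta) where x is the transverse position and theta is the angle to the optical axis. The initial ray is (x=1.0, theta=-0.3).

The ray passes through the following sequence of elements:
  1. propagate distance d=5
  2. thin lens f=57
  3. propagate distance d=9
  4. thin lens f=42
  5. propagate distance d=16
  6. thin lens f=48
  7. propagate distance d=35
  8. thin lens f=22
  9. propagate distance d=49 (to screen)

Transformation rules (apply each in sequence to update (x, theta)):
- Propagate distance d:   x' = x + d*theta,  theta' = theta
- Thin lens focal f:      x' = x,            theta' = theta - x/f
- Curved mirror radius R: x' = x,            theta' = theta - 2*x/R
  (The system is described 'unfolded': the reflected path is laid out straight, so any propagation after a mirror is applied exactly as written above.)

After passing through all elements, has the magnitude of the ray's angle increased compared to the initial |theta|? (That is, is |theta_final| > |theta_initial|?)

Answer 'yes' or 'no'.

Initial: x=1.0000 theta=-0.3000
After 1 (propagate distance d=5): x=-0.5000 theta=-0.3000
After 2 (thin lens f=57): x=-0.5000 theta=-83/285 (≈-0.2912)
After 3 (propagate distance d=9): x=-593/190 (≈-3.1211) theta=-83/285 (≈-0.2912)
After 4 (thin lens f=42): x=-593/190 (≈-3.1211) theta=-577/2660 (≈-0.2169)
After 5 (propagate distance d=16): x=-8767/1330 (≈-6.5917) theta=-577/2660 (≈-0.2169)
After 6 (thin lens f=48): x=-8767/1330 (≈-6.5917) theta=-5081/63840 (≈-0.0796)
After 7 (propagate distance d=35): x=-598651/63840 (≈-9.3774) theta=-5081/63840 (≈-0.0796)
After 8 (thin lens f=22): x=-598651/63840 (≈-9.3774) theta=486869/1404480 (≈0.3467)
After 9 (propagate distance d=49 (to screen)): x=10686259/1404480 (≈7.6087) theta=486869/1404480 (≈0.3467)
|theta_initial|=0.3000 |theta_final|=486869/1404480 (≈0.3467) -> increased

Answer: yes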